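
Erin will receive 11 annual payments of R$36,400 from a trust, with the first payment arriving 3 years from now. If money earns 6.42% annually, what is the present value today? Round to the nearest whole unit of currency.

R$248,132

Value one period before first payment (t=2): 36400 × [1 − (1+0.0642)^(−11)] / 0.0642 = 36400 × 7.720185 = 281,014.7253
PV₀ = 281,014.7253 / (1+0.0642)^2 = 281,014.7253 / 1.132522 = 248,131.8814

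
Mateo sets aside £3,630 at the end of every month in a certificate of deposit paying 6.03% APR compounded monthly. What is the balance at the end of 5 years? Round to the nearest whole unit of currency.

i = 0.0603/12 = 0.005025 per month; n = 5·12 = 60.
FV = PMT · [(1+i)^n − 1] / i = 3630 · 69.823849 = 253,460.5708

£253,461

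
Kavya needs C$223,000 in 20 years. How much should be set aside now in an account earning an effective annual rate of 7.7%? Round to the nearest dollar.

C$50,581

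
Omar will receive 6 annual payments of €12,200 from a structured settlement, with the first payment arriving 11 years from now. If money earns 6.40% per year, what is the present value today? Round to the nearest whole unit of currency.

€31,859

Value one period before first payment (t=10): 12200 × [1 − (1+0.064)^(−6)] / 0.064 = 12200 × 4.856127 = 59,244.7485
Discount back 10 years: 59,244.7485 × (1+0.064)^(−10) = 59,244.7485 × 0.537754 = 31,859.1057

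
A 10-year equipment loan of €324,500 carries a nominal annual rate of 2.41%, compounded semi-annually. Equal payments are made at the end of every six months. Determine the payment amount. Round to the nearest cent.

€18,355.66

Periodic rate i = 0.0241/2 = 0.01205; n = 10 × 2 = 20 periods.
PMT = 324500 / ( [1 − (1+0.01205)^(−20)] / 0.01205 ) = 324500 / 17.678471 = 18,355.6594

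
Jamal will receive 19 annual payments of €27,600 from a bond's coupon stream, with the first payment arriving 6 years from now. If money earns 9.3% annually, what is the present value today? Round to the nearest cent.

PV at t=5 (ordinary 19-year annuity): 27600 × a(19|0.093) = 27600 × 8.767809 = 241,991.5410
PV₀ = 241,991.5410 / (1+0.093)^5 = 241,991.5410 / 1.559915 = 155,131.2798

€155,131.28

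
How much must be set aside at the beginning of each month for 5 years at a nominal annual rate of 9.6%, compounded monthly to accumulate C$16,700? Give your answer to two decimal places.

C$216.22

Periodic rate i = 0.096/12 = 0.008; n = 5 × 12 = 60 periods.
FV-annuity factor × (1+i) = 77.236858; PMT = 16700 / 77.236858 = 216.2180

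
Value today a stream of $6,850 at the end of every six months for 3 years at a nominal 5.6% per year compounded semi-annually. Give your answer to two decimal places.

$37,355.00

Periodic rate i = 0.056/2 = 0.028; n = 3 × 2 = 6 periods.
PV = 6850 × [1 − (1+0.028)^(−6)] / 0.028 = 6850 × 5.453285 = 37,355.0047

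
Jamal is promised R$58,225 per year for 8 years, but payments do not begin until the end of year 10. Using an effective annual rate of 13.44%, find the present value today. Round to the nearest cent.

R$88,477.07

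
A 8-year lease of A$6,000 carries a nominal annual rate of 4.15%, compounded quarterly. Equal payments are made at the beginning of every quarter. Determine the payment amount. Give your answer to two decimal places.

A$219.03

With 4 periods per year: i = 0.010375, n = 32.
Annuity-PV factor × (1+i) = 27.393035; PMT = 6000 / 27.393035 = 219.0338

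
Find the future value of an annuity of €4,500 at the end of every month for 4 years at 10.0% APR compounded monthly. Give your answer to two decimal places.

€264,251.21

i = 0.1/12 = 0.00833333 per month; n = 4·12 = 48.
FV = PMT · [(1+i)^n − 1] / i = 4500 · 58.722492 = 264,251.2132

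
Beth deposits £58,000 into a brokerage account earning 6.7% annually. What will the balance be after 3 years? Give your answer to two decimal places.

£70,456.53

FV = 58,000 × (1 + 0.067)^3 = 70,456.5303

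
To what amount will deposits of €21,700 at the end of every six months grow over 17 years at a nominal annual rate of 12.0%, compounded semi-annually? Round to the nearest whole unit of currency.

€2,260,787

With 2 periods per year: i = 0.06, n = 34.
FV = 21700 × [(1+0.06)^34 − 1] / 0.06 = 21700 × 104.183755 = 2,260,787.4747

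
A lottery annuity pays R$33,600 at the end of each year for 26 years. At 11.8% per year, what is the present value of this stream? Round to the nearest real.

PV = PMT · [1 − (1+i)^(−n)] / i = 33600 · 8.008313 = 269,079.3206

R$269,079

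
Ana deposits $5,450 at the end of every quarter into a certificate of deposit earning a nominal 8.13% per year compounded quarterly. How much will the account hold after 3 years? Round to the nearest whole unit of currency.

i = 0.0813/4 = 0.020325 per quarter; n = 3·4 = 12.
Accumulation factor s(12|0.020325) = 13.436628; FV = 5450 × 13.436628 = 73,229.6219

$73,230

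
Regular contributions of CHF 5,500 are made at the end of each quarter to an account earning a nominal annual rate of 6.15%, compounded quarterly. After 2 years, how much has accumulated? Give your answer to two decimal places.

CHF 46,441.97

With 4 periods per year: i = 0.015375, n = 8.
FV = PMT · [(1+i)^n − 1] / i = 5500 · 8.443995 = 46,441.9749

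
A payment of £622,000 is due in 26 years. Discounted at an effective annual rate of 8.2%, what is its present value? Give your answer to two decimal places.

£80,145.95

PV = FV·(1+i)^(−n) = 622,000 × 0.128852 = 80,145.9543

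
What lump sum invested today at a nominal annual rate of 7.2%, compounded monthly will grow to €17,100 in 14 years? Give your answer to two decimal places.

With 12 periods per year: i = 0.006, n = 168.
Discount factor = (1+0.006)^(−168) = 0.366049; PV = 17,100 × 0.366049 = 6,259.4381

€6,259.44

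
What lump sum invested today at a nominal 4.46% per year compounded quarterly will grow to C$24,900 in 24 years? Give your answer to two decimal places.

Periodic rate i = 0.0446/4 = 0.01115; n = 24 × 4 = 96 periods.
Discount factor = (1+0.01115)^(−96) = 0.344908; PV = 24,900 × 0.344908 = 8,588.2182

C$8,588.22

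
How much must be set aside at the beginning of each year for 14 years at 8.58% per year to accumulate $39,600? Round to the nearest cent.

FV-annuity factor × (1+i) = 27.409539; PMT = 39600 / 27.409539 = 1,444.7525

$1,444.75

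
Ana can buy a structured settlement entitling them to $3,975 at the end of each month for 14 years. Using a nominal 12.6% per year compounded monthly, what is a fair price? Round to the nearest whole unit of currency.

Periodic rate i = 0.126/12 = 0.0105; n = 14 × 12 = 168 periods.
PV = 3975 × [1 − (1+0.0105)^(−168)] / 0.0105 = 3975 × 78.767500 = 313,100.8114

$313,101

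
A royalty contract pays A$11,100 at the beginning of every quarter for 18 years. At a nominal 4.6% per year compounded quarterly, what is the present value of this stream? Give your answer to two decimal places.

With 4 periods per year: i = 0.0115, n = 72.
Annuity factor a(72|0.0115) × (1+i) = 49.344355; PV = 11100 × 49.344355 = 547,722.3384
Payments are at the start of each period, so multiply by (1+i).

A$547,722.34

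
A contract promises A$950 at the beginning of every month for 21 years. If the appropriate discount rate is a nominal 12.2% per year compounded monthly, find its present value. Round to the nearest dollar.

Periodic rate i = 0.122/12 = 0.0101667; n = 21 × 12 = 252 periods.
PV = 950 × [1 − (1+0.0101667)^(−252)] / 0.0101667 × (1+i) = 950 × 91.595146 = 87,015.3886
Payments are at the start of each period, so multiply by (1+i).

A$87,015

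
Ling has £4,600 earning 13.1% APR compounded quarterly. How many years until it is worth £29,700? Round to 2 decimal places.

14.47 years

Periodic rate i = 0.131/4 = 0.03275.
n = ln(29700/4600) / ln(1+0.03275) = ln(6.45652) / 0.032225 = 57.8769 quarters
= 57.8769/4 years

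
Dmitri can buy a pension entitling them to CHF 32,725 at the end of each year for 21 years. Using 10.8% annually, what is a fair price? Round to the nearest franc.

CHF 267,843

Annuity factor a(21|0.108) = 8.184673; PV = 32725 × 8.184673 = 267,843.4245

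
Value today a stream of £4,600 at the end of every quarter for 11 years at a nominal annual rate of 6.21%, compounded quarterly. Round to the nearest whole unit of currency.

£145,865

With 4 periods per year: i = 0.015525, n = 44.
PV = 4600 × [1 − (1+0.015525)^(−44)] / 0.015525 = 4600 × 31.709724 = 145,864.7306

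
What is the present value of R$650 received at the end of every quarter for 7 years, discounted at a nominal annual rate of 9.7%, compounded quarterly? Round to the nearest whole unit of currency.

R$13,101

With 4 periods per year: i = 0.02425, n = 28.
PV = 650 × [1 − (1+0.02425)^(−28)] / 0.02425 = 650 × 20.154666 = 13,100.5330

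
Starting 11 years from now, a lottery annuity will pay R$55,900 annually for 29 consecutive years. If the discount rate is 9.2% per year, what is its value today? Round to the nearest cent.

Value one period before first payment (t=10): 55900 × [1 − (1+0.092)^(−29)] / 0.092 = 55900 × 10.022814 = 560,275.3211
PV₀ = 560,275.3211 / (1+0.092)^10 = 560,275.3211 / 2.411162 = 232,367.3523

R$232,367.35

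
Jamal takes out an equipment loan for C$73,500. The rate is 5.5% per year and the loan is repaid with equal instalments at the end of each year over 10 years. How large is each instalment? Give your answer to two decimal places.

C$9,751.08

PMT = 73500 / ( [1 − (1+0.055)^(−10)] / 0.055 ) = 73500 / 7.537626 = 9,751.0810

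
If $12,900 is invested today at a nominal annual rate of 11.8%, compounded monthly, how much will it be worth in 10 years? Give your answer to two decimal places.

$41,740.15

i = 0.118/12 = 0.00983333 per month; n = 10·12 = 120.
12,900 × (1+0.00983333)^120 = 12,900 × 3.235670 = 41,740.1460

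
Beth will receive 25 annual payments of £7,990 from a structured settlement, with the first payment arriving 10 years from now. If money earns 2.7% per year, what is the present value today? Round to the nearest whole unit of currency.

PV at t=9 (ordinary 25-year annuity): 7990 × a(25|0.027) = 7990 × 18.009826 = 143,898.5060
PV₀ = 143,898.5060 / (1+0.027)^9 = 143,898.5060 / 1.270966 = 113,219.7763

£113,220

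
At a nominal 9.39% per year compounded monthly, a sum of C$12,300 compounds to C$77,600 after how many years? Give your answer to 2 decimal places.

19.69 years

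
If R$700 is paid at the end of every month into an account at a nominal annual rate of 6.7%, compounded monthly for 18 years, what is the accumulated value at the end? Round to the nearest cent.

Periodic rate i = 0.067/12 = 0.00558333; n = 18 × 12 = 216 periods.
FV = 700 × [(1+0.00558333)^216 − 1] / 0.00558333 = 700 × 417.118690 = 291,983.0829

R$291,983.08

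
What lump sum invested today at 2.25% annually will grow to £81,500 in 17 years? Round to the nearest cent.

£55,831.75

PV = FV·(1+i)^(−n) = 81,500 × 0.685052 = 55,831.7480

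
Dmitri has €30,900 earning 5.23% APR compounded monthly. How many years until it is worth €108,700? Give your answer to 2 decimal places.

24.10 years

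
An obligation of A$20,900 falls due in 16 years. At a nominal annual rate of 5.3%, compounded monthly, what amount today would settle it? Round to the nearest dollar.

i = 0.053/12 = 0.00441667 per month; n = 16·12 = 192.
PV = 20,900 / (1 + 0.00441667)^192 = 20,900 / 2.330617 = 8,967.5843

A$8,968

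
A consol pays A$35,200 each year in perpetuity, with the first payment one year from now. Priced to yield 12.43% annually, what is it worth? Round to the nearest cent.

A$283,185.84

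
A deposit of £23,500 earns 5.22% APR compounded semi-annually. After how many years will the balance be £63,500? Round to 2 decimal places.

19.29 years

Periodic rate i = 0.0522/2 = 0.0261.
n = ln(63500/23500) / ln(1+0.0261) = ln(2.70213) / 0.025765 = 38.5807 half-years
= 38.5807/2 years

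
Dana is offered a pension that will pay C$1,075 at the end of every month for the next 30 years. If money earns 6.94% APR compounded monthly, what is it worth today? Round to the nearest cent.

C$162,564.05

i = 0.0694/12 = 0.00578333 per month; n = 30·12 = 360.
PV = PMT · [1 − (1+i)^(−n)] / i = 1075 · 151.222375 = 162,564.0528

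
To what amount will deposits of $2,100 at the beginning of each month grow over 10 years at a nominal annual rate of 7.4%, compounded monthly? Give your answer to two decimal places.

With 12 periods per year: i = 0.00616667, n = 120.
FV = PMT · [(1+i)^n − 1] / i × (1+i) = 2100 · 178.039005 = 373,881.9106
(annuity-due: payments at period start, so ×(1+i).)

$373,881.91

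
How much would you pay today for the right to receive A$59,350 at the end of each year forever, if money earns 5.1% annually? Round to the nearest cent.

PV = C/r = 59350/0.051 = 1,163,725.4902

A$1,163,725.49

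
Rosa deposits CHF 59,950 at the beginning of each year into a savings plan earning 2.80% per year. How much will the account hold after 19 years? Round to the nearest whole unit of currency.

FV = PMT · [(1+i)^n − 1] / i × (1+i) = 59950 · 25.330353 = 1,518,554.6780
(annuity-due: payments at period start, so ×(1+i).)

CHF 1,518,555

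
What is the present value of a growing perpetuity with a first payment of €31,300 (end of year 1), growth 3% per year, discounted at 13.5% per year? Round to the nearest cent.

€298,095.24

PV = D₁/(r − g) = 31300/(0.135 − 0.03) = 298,095.2381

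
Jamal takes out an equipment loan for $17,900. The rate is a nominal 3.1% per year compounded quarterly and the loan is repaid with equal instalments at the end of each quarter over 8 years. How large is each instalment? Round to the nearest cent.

$633.76

i = 0.031/4 = 0.00775 per quarter; n = 8·4 = 32.
Annuity-PV factor = 28.244339; PMT = 17900 / 28.244339 = 633.7553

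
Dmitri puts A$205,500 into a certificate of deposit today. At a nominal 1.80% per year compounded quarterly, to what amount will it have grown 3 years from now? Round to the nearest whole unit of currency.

A$216,876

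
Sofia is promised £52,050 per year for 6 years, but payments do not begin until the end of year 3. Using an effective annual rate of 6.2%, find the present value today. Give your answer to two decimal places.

PV at t=2 (ordinary 6-year annuity): 52050 × a(6|0.062) = 52050 × 4.886576 = 254,346.2760
Discount back 2 years: 254,346.2760 × (1+0.062)^(−2) = 254,346.2760 × 0.886647 = 225,515.4756

£225,515.48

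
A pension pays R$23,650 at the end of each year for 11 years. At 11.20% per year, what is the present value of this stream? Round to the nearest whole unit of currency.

R$145,477

PV = PMT · [1 − (1+i)^(−n)] / i = 23650 · 6.151230 = 145,476.5827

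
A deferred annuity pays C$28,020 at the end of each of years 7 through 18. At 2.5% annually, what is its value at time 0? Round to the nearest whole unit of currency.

PV at t=6 (ordinary 12-year annuity): 28020 × a(12|0.025) = 28020 × 10.257765 = 287,422.5640
PV₀ = 287,422.5640 / (1+0.025)^6 = 287,422.5640 / 1.159693 = 247,843.5762

C$247,844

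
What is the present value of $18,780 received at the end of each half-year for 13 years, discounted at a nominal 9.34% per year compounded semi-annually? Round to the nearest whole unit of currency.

$279,397

i = 0.0934/2 = 0.0467 per half-year; n = 13·2 = 26.
Annuity factor a(26|0.0467) = 14.877378; PV = 18780 × 14.877378 = 279,397.1561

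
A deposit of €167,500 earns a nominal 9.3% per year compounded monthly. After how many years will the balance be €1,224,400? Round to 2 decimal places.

Periodic rate i = 0.093/12 = 0.00775.
n = ln(1.2244e+06/167500) / ln(1+0.00775) = ln(7.30985) / 0.007720 = 257.6672 months
= 257.6672/12 years

21.47 years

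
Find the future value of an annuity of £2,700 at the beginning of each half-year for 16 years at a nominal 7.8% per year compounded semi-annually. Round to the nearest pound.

With 2 periods per year: i = 0.039, n = 32.
FV = 2700 × [(1+0.039)^32 − 1] / 0.039 × (1+i) = 2700 × 63.984067 = 172,756.9802
Payments are at the start of each period, so multiply by (1+i).

£172,757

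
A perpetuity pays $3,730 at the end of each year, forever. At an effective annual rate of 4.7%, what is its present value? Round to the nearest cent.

$79,361.70

PV = PMT / i = 3730 / 0.047 = 79,361.7021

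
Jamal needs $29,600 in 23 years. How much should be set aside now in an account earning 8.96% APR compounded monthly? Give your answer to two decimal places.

Periodic rate i = 0.0896/12 = 0.00746667; n = 23 × 12 = 276 periods.
PV = 29,600 / (1 + 0.00746667)^276 = 29,600 / 7.792365 = 3,798.5899

$3,798.59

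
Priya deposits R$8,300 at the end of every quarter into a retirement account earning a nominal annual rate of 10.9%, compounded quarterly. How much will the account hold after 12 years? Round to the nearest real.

R$802,462

Periodic rate i = 0.109/4 = 0.02725; n = 12 × 4 = 48 periods.
FV = PMT · [(1+i)^n − 1] / i = 8300 · 96.682131 = 802,461.6876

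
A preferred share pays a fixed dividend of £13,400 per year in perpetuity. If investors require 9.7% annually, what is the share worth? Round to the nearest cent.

PV = C/r = 13400/0.097 = 138,144.3299

£138,144.33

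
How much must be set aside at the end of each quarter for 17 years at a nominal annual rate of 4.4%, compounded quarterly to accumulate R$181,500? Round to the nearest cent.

R$1,808.16

With 4 periods per year: i = 0.011, n = 68.
FV-annuity factor = 100.378102; PMT = 181500 / 100.378102 = 1,808.1633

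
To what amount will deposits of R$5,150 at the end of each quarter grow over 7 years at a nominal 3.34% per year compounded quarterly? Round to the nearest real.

With 4 periods per year: i = 0.00835, n = 28.
FV = PMT · [(1+i)^n − 1] / i = 5150 · 31.397125 = 161,695.1915

R$161,695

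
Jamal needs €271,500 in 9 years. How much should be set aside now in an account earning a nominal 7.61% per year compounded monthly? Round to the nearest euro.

i = 0.0761/12 = 0.00634167 per month; n = 9·12 = 108.
Discount factor = (1+0.00634167)^(−108) = 0.505232; PV = 271,500 × 0.505232 = 137,170.5038

€137,171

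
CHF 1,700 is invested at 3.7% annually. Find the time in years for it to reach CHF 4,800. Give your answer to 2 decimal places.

n = ln(4800/1700) / ln(1+0.037) = ln(2.82353) / 0.036332 = 28.5696 years

28.57 years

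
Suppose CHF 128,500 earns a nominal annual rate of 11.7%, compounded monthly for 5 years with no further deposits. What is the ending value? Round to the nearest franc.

i = 0.117/12 = 0.00975 per month; n = 5·12 = 60.
FV = 128,500 × (1 + 0.00975)^60 = 230,003.7083

CHF 230,004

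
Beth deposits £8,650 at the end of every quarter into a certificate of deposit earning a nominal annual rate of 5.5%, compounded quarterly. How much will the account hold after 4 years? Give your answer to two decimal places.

£153,630.63

With 4 periods per year: i = 0.01375, n = 16.
Accumulation factor s(16|0.01375) = 17.760766; FV = 8650 × 17.760766 = 153,630.6297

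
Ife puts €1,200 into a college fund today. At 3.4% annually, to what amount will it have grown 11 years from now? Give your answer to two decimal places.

€1,733.43

FV = PV·(1+i)^n = 1,200 × 1.444528 = 1,733.4334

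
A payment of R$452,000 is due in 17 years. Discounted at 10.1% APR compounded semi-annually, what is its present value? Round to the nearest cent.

Periodic rate i = 0.101/2 = 0.0505; n = 17 × 2 = 34 periods.
PV = 452,000 / (1 + 0.0505)^34 = 452,000 / 5.339074 = 84,658.8775

R$84,658.88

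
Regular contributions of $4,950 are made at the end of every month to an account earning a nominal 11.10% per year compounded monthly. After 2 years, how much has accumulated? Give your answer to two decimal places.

$132,337.80

i = 0.111/12 = 0.00925 per month; n = 2·12 = 24.
FV = 4950 × [(1+0.00925)^24 − 1] / 0.00925 = 4950 × 26.734909 = 132,337.7995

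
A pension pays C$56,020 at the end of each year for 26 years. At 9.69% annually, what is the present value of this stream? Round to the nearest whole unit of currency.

C$525,921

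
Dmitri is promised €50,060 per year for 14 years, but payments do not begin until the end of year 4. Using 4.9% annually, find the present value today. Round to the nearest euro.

€432,037

Value one period before first payment (t=3): 50060 × [1 − (1+0.049)^(−14)] / 0.049 = 50060 × 9.962234 = 498,709.4285
Discount back 3 years: 498,709.4285 × (1+0.049)^(−3) = 498,709.4285 × 0.866310 = 432,037.1718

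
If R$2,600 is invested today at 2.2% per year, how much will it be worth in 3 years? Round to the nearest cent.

R$2,775.40

2,600 × (1+0.022)^3 = 2,600 × 1.067463 = 2,775.4029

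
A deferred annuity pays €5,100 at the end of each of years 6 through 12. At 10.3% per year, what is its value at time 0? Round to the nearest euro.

Value one period before first payment (t=5): 5100 × [1 − (1+0.103)^(−7)] / 0.103 = 5100 × 4.820704 = 24,585.5914
PV₀ = 24,585.5914 / (1+0.103)^5 = 24,585.5914 / 1.632592 = 15,059.2415

€15,059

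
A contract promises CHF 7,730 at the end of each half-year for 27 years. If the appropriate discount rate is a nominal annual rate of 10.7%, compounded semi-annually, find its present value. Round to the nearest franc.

CHF 135,825

Periodic rate i = 0.107/2 = 0.0535; n = 27 × 2 = 54 periods.
PV = 7730 × [1 − (1+0.0535)^(−54)] / 0.0535 = 7730 × 17.571168 = 135,825.1306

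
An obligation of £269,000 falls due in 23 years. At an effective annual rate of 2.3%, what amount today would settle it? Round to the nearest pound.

£159,446

PV = FV·(1+i)^(−n) = 269,000 × 0.592735 = 159,445.6608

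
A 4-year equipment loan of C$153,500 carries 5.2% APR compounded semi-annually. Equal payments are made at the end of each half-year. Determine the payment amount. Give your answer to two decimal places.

C$21,499.62

Periodic rate i = 0.052/2 = 0.026; n = 4 × 2 = 8 periods.
Annuity-PV factor = 7.139662; PMT = 153500 / 7.139662 = 21,499.6158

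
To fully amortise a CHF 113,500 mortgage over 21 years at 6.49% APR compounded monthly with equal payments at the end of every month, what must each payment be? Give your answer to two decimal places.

CHF 826.02

Periodic rate i = 0.0649/12 = 0.00540833; n = 21 × 12 = 252 periods.
Annuity-PV factor = 137.406644; PMT = 113500 / 137.406644 = 826.0154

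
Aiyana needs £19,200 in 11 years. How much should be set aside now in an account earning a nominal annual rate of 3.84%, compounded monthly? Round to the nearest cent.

£12,593.55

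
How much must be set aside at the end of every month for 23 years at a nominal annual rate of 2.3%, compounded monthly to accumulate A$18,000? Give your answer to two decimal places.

A$49.54

With 12 periods per year: i = 0.00191667, n = 276.
PMT = 18000 / ( [(1+0.00191667)^276 − 1] / 0.00191667 ) = 18000 / 363.326146 = 49.5423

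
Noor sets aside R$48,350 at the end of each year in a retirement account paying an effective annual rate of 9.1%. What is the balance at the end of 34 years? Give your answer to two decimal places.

Accumulation factor s(34|0.091) = 201.335498; FV = 48350 × 201.335498 = 9,734,571.3106

R$9,734,571.31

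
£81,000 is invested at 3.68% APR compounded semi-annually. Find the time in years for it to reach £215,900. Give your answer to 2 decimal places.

26.88 years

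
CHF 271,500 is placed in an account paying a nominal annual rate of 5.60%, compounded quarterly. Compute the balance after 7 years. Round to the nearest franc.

With 4 periods per year: i = 0.014, n = 28.
271,500 × (1+0.014)^28 = 271,500 × 1.475920 = 400,712.2081

CHF 400,712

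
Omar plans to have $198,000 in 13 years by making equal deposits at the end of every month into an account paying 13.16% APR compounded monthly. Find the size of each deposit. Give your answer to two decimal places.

Periodic rate i = 0.1316/12 = 0.0109667; n = 13 × 12 = 156 periods.
FV-annuity factor = 408.701578; PMT = 198000 / 408.701578 = 484.4611

$484.46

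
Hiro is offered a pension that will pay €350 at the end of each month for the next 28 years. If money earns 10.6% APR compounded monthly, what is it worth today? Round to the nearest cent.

i = 0.106/12 = 0.00883333 per month; n = 28·12 = 336.
PV = 350 × [1 − (1+0.00883333)^(−336)] / 0.00883333 = 350 × 107.311661 = 37,559.0814

€37,559.08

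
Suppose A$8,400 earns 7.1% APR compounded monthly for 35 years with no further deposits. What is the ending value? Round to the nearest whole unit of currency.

A$100,074

Periodic rate i = 0.071/12 = 0.00591667; n = 35 × 12 = 420 periods.
FV = 8,400 × (1 + 0.00591667)^420 = 100,073.9204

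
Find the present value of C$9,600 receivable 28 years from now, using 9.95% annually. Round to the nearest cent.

C$674.22

PV = FV·(1+i)^(−n) = 9,600 × 0.070232 = 674.2247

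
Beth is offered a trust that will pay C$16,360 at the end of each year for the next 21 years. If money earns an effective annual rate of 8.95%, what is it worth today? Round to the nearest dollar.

C$152,581

Annuity factor a(21|0.0895) = 9.326447; PV = 16360 × 9.326447 = 152,580.6796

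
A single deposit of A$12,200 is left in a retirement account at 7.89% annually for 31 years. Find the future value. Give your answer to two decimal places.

A$128,462.63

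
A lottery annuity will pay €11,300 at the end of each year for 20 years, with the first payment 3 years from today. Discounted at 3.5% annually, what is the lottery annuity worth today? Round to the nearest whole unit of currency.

€149,922

PV at t=2 (ordinary 20-year annuity): 11300 × a(20|0.035) = 11300 × 14.212403 = 160,600.1573
PV₀ = 160,600.1573 / (1+0.035)^2 = 160,600.1573 / 1.071225 = 149,921.9653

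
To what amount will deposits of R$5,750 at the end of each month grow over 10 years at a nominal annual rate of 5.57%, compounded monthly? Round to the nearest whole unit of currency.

With 12 periods per year: i = 0.00464167, n = 120.
Accumulation factor s(120|0.00464167) = 160.110687; FV = 5750 × 160.110687 = 920,636.4481

R$920,636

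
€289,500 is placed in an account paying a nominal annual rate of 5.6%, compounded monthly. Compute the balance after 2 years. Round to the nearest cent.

€323,725.12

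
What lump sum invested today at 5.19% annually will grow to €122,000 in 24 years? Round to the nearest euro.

€36,222

PV = FV·(1+i)^(−n) = 122,000 × 0.296902 = 36,222.0402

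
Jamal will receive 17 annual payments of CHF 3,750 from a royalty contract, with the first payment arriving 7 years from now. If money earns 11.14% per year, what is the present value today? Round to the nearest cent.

Value one period before first payment (t=6): 3750 × [1 − (1+0.1114)^(−17)] / 0.1114 = 3750 × 7.486208 = 28,073.2807
Discount back 6 years: 28,073.2807 × (1+0.1114)^(−6) = 28,073.2807 × 0.530613 = 14,896.0394

CHF 14,896.04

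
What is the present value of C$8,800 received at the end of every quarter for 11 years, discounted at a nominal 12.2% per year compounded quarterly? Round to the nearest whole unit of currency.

C$211,599

Periodic rate i = 0.122/4 = 0.0305; n = 11 × 4 = 44 periods.
Annuity factor a(44|0.0305) = 24.045338; PV = 8800 × 24.045338 = 211,598.9704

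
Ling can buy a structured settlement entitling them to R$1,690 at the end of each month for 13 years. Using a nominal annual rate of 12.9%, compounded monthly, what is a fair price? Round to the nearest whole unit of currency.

With 12 periods per year: i = 0.01075, n = 156.
Annuity factor a(156|0.01075) = 75.477724; PV = 1690 × 75.477724 = 127,557.3537

R$127,557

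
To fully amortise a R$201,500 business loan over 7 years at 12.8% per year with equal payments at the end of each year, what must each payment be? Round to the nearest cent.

PMT = 201500 / ( [1 − (1+0.128)^(−7)] / 0.128 ) = 201500 / 4.450278 = 45,278.0661

R$45,278.07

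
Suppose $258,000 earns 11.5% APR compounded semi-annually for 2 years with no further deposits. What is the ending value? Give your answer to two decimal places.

With 2 periods per year: i = 0.0575, n = 4.
FV = 258,000 × (1 + 0.0575)^4 = 322,657.0881

$322,657.09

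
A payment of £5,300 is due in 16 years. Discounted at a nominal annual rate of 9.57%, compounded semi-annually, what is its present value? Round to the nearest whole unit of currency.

£1,188

With 2 periods per year: i = 0.04785, n = 32.
PV = 5,300 / (1 + 0.04785)^32 = 5,300 / 4.462434 = 1,187.6927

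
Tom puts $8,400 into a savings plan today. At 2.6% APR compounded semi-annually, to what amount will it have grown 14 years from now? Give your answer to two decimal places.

$12,059.90

With 2 periods per year: i = 0.013, n = 28.
FV = 8,400 × (1 + 0.013)^28 = 12,059.9014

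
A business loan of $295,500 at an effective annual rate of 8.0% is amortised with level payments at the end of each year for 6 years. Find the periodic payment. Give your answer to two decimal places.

PMT = 295500 / ( [1 − (1+0.08)^(−6)] / 0.08 ) = 295500 / 4.622880 = 63,921.1966

$63,921.20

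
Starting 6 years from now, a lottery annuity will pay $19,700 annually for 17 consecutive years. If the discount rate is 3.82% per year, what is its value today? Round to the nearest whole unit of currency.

$201,502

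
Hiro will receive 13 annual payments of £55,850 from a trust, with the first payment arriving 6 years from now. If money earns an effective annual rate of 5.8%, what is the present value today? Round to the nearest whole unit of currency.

£377,363

Value one period before first payment (t=5): 55850 × [1 − (1+0.058)^(−13)] / 0.058 = 55850 × 8.957031 = 500,250.2068
PV₀ = 500,250.2068 / (1+0.058)^5 = 500,250.2068 / 1.325648 = 377,362.6720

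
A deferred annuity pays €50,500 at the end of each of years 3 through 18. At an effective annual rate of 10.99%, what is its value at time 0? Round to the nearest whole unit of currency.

Value one period before first payment (t=2): 50500 × [1 − (1+0.1099)^(−16)] / 0.1099 = 50500 × 7.383405 = 372,861.9370
Discount back 2 years: 372,861.9370 × (1+0.1099)^(−2) = 372,861.9370 × 0.811769 = 302,677.6466

€302,678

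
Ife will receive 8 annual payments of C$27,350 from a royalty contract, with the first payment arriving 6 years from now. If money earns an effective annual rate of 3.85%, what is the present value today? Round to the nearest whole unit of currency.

C$153,395

Value one period before first payment (t=5): 27350 × [1 − (1+0.0385)^(−8)] / 0.0385 = 27350 × 6.774643 = 185,286.4959
Discount back 5 years: 185,286.4959 × (1+0.0385)^(−5) = 185,286.4959 × 0.827880 = 153,395.0212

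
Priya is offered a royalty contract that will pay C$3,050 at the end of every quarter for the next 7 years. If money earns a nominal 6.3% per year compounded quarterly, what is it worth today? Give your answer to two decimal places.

C$68,628.34

Periodic rate i = 0.063/4 = 0.01575; n = 7 × 4 = 28 periods.
Annuity factor a(28|0.01575) = 22.501096; PV = 3050 × 22.501096 = 68,628.3414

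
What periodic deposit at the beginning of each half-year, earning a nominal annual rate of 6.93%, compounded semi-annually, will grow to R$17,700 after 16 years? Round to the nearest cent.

R$300.23

i = 0.0693/2 = 0.03465 per half-year; n = 16·2 = 32.
FV-annuity factor × (1+i) = 58.953885; PMT = 17700 / 58.953885 = 300.2347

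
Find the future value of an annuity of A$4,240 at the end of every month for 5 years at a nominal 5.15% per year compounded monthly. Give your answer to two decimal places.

Periodic rate i = 0.0515/12 = 0.00429167; n = 5 × 12 = 60 periods.
Accumulation factor s(60|0.00429167) = 68.267001; FV = 4240 × 68.267001 = 289,452.0855

A$289,452.09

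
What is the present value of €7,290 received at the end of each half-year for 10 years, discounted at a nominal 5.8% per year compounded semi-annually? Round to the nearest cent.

With 2 periods per year: i = 0.029, n = 20.
Annuity factor a(20|0.029) = 15.015961; PV = 7290 × 15.015961 = 109,466.3580

€109,466.36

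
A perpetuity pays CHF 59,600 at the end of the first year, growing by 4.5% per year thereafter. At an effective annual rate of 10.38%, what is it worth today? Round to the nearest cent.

CHF 1,013,605.44

PV = PMT / (i − g) = 59600 / (0.1038 − 0.045) = 59600 / 0.058800 = 1,013,605.4422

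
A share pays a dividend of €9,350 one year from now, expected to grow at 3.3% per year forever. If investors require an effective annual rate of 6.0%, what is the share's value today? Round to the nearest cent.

PV = D₁/(r − g) = 9350/(0.06 − 0.033) = 346,296.2963

€346,296.30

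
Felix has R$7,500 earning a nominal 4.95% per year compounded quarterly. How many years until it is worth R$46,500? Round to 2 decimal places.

37.09 years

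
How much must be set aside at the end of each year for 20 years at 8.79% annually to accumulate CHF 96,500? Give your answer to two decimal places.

FV-annuity factor = 49.970059; PMT = 96500 / 49.970059 = 1,931.1564

CHF 1,931.16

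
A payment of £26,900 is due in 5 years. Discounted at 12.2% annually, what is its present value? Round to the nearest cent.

PV = 26,900 / (1 + 0.122)^5 = 26,900 / 1.778133 = 15,128.2257

£15,128.23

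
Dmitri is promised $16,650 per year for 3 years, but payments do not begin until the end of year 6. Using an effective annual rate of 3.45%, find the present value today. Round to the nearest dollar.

$39,408

Value one period before first payment (t=5): 16650 × [1 − (1+0.0345)^(−3)] / 0.0345 = 16650 × 2.804315 = 46,691.8445
Discount back 5 years: 46,691.8445 × (1+0.0345)^(−5) = 46,691.8445 × 0.844010 = 39,408.3776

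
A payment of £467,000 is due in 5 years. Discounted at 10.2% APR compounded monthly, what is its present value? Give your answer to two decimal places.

i = 0.102/12 = 0.0085 per month; n = 5·12 = 60.
PV = 467,000 / (1 + 0.0085)^60 = 467,000 / 1.661706 = 281,036.4997

£281,036.50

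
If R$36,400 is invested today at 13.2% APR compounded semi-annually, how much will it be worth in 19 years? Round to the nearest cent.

Periodic rate i = 0.132/2 = 0.066; n = 19 × 2 = 38 periods.
36,400 × (1+0.066)^38 = 36,400 × 11.344197 = 412,928.7884

R$412,928.79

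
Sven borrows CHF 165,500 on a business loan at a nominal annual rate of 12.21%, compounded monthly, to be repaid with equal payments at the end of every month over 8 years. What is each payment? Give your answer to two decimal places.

i = 0.1221/12 = 0.010175 per month; n = 8·12 = 96.
PMT = 165500 / ( [1 − (1+0.010175)^(−96)] / 0.010175 ) = 165500 / 61.093161 = 2,708.9775

CHF 2,708.98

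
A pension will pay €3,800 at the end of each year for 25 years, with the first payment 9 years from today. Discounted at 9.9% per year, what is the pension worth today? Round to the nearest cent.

€16,334.07

PV at t=8 (ordinary 25-year annuity): 3800 × a(25|0.099) = 3800 × 9.147287 = 34,759.6890
Discount back 8 years: 34,759.6890 × (1+0.099)^(−8) = 34,759.6890 × 0.469914 = 16,334.0674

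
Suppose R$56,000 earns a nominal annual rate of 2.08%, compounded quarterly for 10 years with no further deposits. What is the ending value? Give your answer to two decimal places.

R$68,910.79

i = 0.0208/4 = 0.0052 per quarter; n = 10·4 = 40.
FV = PV·(1+i)^n = 56,000 × 1.230550 = 68,910.7892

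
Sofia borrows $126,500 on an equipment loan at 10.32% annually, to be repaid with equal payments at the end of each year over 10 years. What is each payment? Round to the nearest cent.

$20,871.15

PMT = 126500 / ( [1 − (1+0.1032)^(−10)] / 0.1032 ) = 126500 / 6.060999 = 20,871.1457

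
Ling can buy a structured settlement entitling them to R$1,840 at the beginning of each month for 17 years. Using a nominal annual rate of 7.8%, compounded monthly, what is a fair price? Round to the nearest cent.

R$208,935.52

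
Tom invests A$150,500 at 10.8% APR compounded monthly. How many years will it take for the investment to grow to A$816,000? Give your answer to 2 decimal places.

15.72 years

Periodic rate i = 0.108/12 = 0.009.
n = ln(816000/150500) / ln(1+0.009) = ln(5.42193) / 0.008960 = 188.6719 months
= 188.6719/12 years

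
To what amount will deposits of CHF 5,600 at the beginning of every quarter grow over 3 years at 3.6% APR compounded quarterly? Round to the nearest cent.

CHF 71,263.90

Periodic rate i = 0.036/4 = 0.009; n = 3 × 4 = 12 periods.
FV = 5600 × [(1+0.009)^12 − 1] / 0.009 × (1+i) = 5600 × 12.725696 = 71,263.8964
Payments are at the start of each period, so multiply by (1+i).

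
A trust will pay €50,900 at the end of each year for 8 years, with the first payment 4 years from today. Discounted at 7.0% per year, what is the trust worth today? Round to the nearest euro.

Value one period before first payment (t=3): 50900 × [1 − (1+0.07)^(−8)] / 0.07 = 50900 × 5.971299 = 303,939.0940
PV₀ = 303,939.0940 / (1+0.07)^3 = 303,939.0940 / 1.225043 = 248,104.8371

€248,105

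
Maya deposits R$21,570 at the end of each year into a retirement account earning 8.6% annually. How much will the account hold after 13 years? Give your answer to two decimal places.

R$482,245.88

Accumulation factor s(13|0.086) = 22.357250; FV = 21570 × 22.357250 = 482,245.8771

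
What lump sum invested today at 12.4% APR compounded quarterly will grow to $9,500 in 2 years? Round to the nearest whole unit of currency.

$7,441

i = 0.124/4 = 0.031 per quarter; n = 2·4 = 8.
Discount factor = (1+0.031)^(−8) = 0.783305; PV = 9,500 × 0.783305 = 7,441.3937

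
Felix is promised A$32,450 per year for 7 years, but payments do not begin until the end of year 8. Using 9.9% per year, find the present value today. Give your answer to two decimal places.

PV at t=7 (ordinary 7-year annuity): 32450 × a(7|0.099) = 32450 × 4.884489 = 158,501.6720
PV₀ = 158,501.6720 / (1+0.099)^7 = 158,501.6720 / 1.936350 = 81,855.9024

A$81,855.90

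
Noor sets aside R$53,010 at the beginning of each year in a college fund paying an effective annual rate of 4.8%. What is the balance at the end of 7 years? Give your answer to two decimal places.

FV = PMT · [(1+i)^n − 1] / i × (1+i) = 53010 · 8.481070 = 449,581.5177
(Beginning-of-period payments → annuity-due factor ×(1+i).)

R$449,581.52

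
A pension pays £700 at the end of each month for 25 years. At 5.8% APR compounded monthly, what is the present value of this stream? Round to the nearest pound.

Periodic rate i = 0.058/12 = 0.00483333; n = 25 × 12 = 300 periods.
Annuity factor a(300|0.00483333) = 158.194954; PV = 700 × 158.194954 = 110,736.4679

£110,736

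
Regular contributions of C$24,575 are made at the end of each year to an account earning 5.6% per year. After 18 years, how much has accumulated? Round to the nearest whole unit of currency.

Accumulation factor s(18|0.056) = 29.759909; FV = 24575 × 29.759909 = 731,349.7566

C$731,350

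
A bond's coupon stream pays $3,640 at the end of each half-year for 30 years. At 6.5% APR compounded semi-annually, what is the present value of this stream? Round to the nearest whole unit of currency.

$95,563

With 2 periods per year: i = 0.0325, n = 60.
PV = PMT · [1 − (1+i)^(−n)] / i = 3640 · 26.253656 = 95,563.3085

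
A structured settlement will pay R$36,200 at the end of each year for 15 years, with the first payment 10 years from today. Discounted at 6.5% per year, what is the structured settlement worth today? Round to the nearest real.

PV at t=9 (ordinary 15-year annuity): 36200 × a(15|0.065) = 36200 × 9.402669 = 340,376.6125
PV₀ = 340,376.6125 / (1+0.065)^9 = 340,376.6125 / 1.762570 = 193,113.7698

R$193,114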